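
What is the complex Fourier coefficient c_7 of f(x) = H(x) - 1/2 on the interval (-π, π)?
Compute the real Fourier coefficients first: a_7 = 0, b_7 = 2/(7·π).
Then c_7 = (a_7 − i·b_7)/2 = -i/(7·π).

Final answer: -i/(7·π)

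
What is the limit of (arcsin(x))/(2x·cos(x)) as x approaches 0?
Both numerator and denominator → 0 as x → 0; this is a 0/0 indeterminate form.
Expand each to leading order near x = 0: numerator ~ x, denominator ~ 2·x.
The limit of the ratio is 1/2.

Final answer: 1/2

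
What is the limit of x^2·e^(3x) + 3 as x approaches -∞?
The product is a 0·∞ indeterminate form at x → -∞.
Rewrite the product as x^2 / e^(-3x) (an ∞/∞ form) and apply L'Hôpital, or use the standard hierarchy e^(3|x|) ≫ |x^2| as x → -∞.
The indeterminate product → 0, so the limit = 3.

Final answer: 3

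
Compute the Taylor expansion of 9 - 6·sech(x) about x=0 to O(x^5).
-5·x^4/4 + 3·x^2 + 3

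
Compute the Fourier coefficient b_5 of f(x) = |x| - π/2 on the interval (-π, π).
b_5 = (1/π) ∫_{-π}^{π} f(x)·sin(5x) dx.
Evaluate the integral (use parity and integration by parts as needed): b_5 = 0.

Final answer: 0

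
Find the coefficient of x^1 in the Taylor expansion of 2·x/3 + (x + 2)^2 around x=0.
Expand to order 1: 2·x/3 + (x + 2)^2 = 14·x/3 + 4 + O(x^2).
The coefficient of x^1 is 14/3.

Final answer: 14/3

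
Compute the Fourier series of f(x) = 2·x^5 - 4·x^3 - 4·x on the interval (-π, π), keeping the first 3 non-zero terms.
(-88·π^2 + 4·π^4 + 520)·sin(x) + (-2·π^4 - 17 + 14·π^2)·sin(2·x) + (-152·π^2/27 + 88/81 + 4·π^4/3)·sin(3·x)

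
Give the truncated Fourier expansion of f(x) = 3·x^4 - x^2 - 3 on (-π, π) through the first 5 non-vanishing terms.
(148 - 24·π^2)·cos(x) + (-10 + 6·π^2)·cos(2·x) + (20/9 - 8·π^2/3)·cos(3·x) + (-13/16 + 3·π^2/2)·cos(4·x) - π^2/3 - 3 + 3·π^4/5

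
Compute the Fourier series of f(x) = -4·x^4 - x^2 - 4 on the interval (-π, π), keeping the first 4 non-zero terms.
(-188 + 32·π^2)·cos(x) + (11 - 8·π^2)·cos(2·x) + (-52/27 + 32·π^2/9)·cos(3·x) - 4·π^4/5 - 4 - π^2/3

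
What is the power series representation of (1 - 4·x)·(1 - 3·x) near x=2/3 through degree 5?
5/3 + 9·(x - 2/3) + 12·(x - 2/3)^2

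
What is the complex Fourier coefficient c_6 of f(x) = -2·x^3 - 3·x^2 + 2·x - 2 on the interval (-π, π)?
Compute the real Fourier coefficients first: a_6 = -1/3, b_6 = -7/9 + 2·π^2/3.
Then c_6 = (a_6 − i·b_6)/2 = -1/6 - i·π^2/3 + 7·i/18.

Final answer: -1/6 - i·π^2/3 + 7·i/18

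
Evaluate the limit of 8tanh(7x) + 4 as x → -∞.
Evaluate the dominant behaviour as x → -∞; each term tends to a finite value or vanishes.
Limit = -4.

Final answer: -4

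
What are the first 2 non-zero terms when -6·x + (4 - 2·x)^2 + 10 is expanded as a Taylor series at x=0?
26 - 22·x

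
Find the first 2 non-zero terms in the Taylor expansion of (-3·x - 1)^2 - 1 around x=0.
9·x^2 + 6·x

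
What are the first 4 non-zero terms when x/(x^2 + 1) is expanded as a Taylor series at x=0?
-x^7 + x^5 - x^3 + x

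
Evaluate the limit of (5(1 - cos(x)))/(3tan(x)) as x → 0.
Both numerator and denominator → 0 as x → 0; this is a 0/0 indeterminate form.
Expand each to leading order near x = 0: numerator ~ 5·x^2/2, denominator ~ 3·x.
The limit of the ratio is 0.

Final answer: 0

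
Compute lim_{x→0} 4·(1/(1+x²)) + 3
Direct substitution at x = 0 gives 7.

Final answer: 7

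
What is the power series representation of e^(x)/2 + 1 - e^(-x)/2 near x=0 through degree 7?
x^7/5040 + x^5/120 + x^3/6 + x + 1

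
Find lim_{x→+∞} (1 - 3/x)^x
As x → +∞: this is the defining limit (1 - 3/x)^x → e^(-3).
Limit = e^(-3).

Final answer: e^(-3)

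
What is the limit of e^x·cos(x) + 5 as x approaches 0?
Direct substitution at x = 0 gives 6.

Final answer: 6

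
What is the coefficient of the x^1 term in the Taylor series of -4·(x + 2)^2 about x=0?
Expand to order 1: -4·(x + 2)^2 = -16·x - 16 + O(x^2).
The coefficient of x^1 is -16.

Final answer: -16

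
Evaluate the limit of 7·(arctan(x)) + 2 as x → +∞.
Evaluate the dominant behaviour as x → +∞; each term tends to a finite value or vanishes.
Limit = 2 + 7·π/2.

Final answer: 2 + 7·π/2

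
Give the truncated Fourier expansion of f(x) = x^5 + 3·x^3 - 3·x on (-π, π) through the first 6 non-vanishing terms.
(-34·π^2 + 2·π^4 + 198)·sin(x) + (-π^4 + 2·π^2)·sin(2·x) + (-190/81 + 14·π^2/27 + 2·π^4/3)·sin(3·x) + (-π^4/2 - 7·π^2/8 + 117/64)·sin(4·x) + (-882/625 + 22·π^2/25 + 2·π^4/5)·sin(5·x) + (-π^4/3 - 22·π^2/27 + 92/81)·sin(6·x)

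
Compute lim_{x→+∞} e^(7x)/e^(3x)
This is an ∞/∞ indeterminate form as x → +∞.
Rewrite e^(7x)/e^(3x) = e^((7−3)x) = e^(4x); the exponent coefficient is 4 > 0 so e^(4x) → ∞.
Limit = ∞.

Final answer: ∞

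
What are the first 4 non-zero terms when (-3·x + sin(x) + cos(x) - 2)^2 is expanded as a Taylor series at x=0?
7·x^3/3 + 5·x^2 + 4·x + 1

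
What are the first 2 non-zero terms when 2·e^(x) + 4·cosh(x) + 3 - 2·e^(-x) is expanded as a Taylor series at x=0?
4·x + 7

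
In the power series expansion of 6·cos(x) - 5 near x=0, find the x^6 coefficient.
Expand to order 6: 6·cos(x) - 5 = -x^6/120 + x^4/4 - 3·x^2 + 1 + O(x^7).
The coefficient of x^6 is -1/120.

Final answer: -1/120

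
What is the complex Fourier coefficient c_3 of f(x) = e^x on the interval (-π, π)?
Compute the real Fourier coefficients first: a_3 = (1 - e^(2·π))·e^(-π)/(10·π), b_3 = (-3 + 3·e^(2·π))·e^(-π)/(10·π).
Then c_3 = (a_3 − i·b_3)/2 = -e^(π)/(20·π) + e^(-π)/(20·π) - 3·i·e^(π)/(20·π) + 3·i·e^(-π)/(20·π).

Final answer: -e^(π)/(20·π) + e^(-π)/(20·π) - 3·i·e^(π)/(20·π) + 3·i·e^(-π)/(20·π)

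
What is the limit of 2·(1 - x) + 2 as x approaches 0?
Direct substitution at x = 0 gives 4.

Final answer: 4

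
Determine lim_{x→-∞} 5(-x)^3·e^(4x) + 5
The product is a 0·∞ indeterminate form at x → -∞.
Rewrite the product as 5(-x)^3 / e^(-4x) (an ∞/∞ form) and apply L'Hôpital, or use the standard hierarchy e^(4|x|) ≫ |(-x)^3| as x → -∞.
The indeterminate product → 0, so the limit = 5.

Final answer: 5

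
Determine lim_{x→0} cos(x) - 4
Direct substitution at x = 0 gives -3.

Final answer: -3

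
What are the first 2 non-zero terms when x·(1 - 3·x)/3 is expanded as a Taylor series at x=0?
-x^2 + x/3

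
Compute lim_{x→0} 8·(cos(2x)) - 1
Direct substitution at x = 0 gives 7.

Final answer: 7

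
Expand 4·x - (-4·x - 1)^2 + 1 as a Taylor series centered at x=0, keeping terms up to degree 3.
-16·x^2 - 4·x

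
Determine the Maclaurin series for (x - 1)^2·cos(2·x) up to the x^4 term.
-4·x^4/3 + 4·x^3 - x^2 - 2·x + 1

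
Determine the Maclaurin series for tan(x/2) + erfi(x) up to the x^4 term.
x^3·(1/24 + 2/(3·√(π))) + x·(1/2 + 2/√(π))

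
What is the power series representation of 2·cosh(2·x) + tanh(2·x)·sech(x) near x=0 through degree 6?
8·x^6/45 + 361·x^5/60 + 4·x^4/3 - 11·x^3/3 + 4·x^2 + 2·x + 2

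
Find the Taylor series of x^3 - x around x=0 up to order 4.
x^3 - x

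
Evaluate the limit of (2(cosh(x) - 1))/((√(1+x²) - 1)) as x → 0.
Both numerator and denominator → 0 as x → 0; this is a 0/0 indeterminate form.
Expand each to leading order near x = 0: numerator ~ x^2, denominator ~ x^2/2.
The limit of the ratio is 2.

Final answer: 2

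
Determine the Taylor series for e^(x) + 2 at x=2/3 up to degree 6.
e^(2/3) + 2 + e^(2/3)·(x - 2/3) + e^(2/3)·(x - 2/3)^2/2 + e^(2/3)·(x - 2/3)^3/6 + e^(2/3)·(x - 2/3)^4/24 + e^(2/3)·(x - 2/3)^5/120 + e^(2/3)·(x - 2/3)^6/720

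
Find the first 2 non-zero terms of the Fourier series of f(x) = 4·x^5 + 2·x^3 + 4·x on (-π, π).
(-156·π^2 + 8·π^4 + 944)·sin(x) + (-4·π^4 - 31 + 18·π^2)·sin(2·x)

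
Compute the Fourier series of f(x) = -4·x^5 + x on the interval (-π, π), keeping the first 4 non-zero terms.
(-958 - 8·π^4 + 160·π^2)·sin(x) + (-20·π^2 + 29 + 4·π^4)·sin(2·x) + (-8·π^4/3 - 266/81 + 160·π^2/27)·sin(3·x) + (-5·π^2/2 + 7/16 + 2·π^4)·sin(4·x)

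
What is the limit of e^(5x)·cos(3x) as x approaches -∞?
Evaluate the dominant behaviour as x → -∞; each term tends to a finite value or vanishes.
Limit = 0.

Final answer: 0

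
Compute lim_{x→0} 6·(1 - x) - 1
Direct substitution at x = 0 gives 5.

Final answer: 5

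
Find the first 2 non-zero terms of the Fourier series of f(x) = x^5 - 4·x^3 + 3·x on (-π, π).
(-48·π^2 + 2·π^4 + 294)·sin(x) + (-π^4 - 33/2 + 9·π^2)·sin(2·x)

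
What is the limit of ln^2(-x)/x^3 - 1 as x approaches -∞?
The quotient is an ∞/∞ indeterminate form as x → -∞.
Compare growth rates of the dominant terms (exponentials ≫ polynomials ≫ logarithms), or apply L'Hôpital's rule; the quotient → 0.
Adding the constant: 0 - 1 = -1. Limit = -1.

Final answer: -1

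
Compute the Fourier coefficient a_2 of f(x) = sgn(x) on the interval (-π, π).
a_2 = (1/π) ∫_{-π}^{π} f(x)·cos(2x) dx.
Evaluate the integral (use parity and integration by parts as needed): a_2 = 0.

Final answer: 0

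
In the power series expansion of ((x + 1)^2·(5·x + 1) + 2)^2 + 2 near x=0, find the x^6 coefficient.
Expand to order 6: ((x + 1)^2·(5·x + 1) + 2)^2 + 2 = 25·x^6 + 110·x^5 + 191·x^4 + 184·x^3 + 115·x^2 + 42·x + 11 + O(x^7).
The coefficient of x^6 is 25.

Final answer: 25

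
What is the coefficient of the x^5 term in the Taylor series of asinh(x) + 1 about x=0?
Expand to order 5: asinh(x) + 1 = 3·x^5/40 - x^3/6 + x + 1 + O(x^6).
The coefficient of x^5 is 3/40.

Final answer: 3/40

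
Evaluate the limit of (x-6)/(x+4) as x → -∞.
Evaluate the dominant behaviour as x → -∞; each term tends to a finite value or vanishes.
Limit = 1.

Final answer: 1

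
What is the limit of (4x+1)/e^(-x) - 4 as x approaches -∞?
The quotient is an ∞/∞ indeterminate form as x → -∞.
Compare growth rates of the dominant terms (exponentials ≫ polynomials ≫ logarithms), or apply L'Hôpital's rule; the quotient → 0.
Adding the constant: 0 - 4 = -4. Limit = -4.

Final answer: -4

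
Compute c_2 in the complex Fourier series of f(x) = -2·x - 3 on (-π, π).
Compute the real Fourier coefficients first: a_2 = 0, b_2 = 2.
Then c_2 = (a_2 − i·b_2)/2 = -i.

Final answer: -i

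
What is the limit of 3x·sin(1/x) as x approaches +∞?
As x → +∞: let u = 1/x → 0⁺; then 3·x·sin(1/x) = 3·1·sin(u)/u → 3·1·1 = 3.
Limit = 3.

Final answer: 3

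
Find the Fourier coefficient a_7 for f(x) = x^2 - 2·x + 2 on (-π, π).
a_7 = (1/π) ∫_{-π}^{π} f(x)·cos(7x) dx.
Evaluate the integral (use parity and integration by parts as needed): a_7 = -4/49.

Final answer: -4/49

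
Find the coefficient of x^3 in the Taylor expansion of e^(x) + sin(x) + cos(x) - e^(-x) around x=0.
Expand to order 3: e^(x) + sin(x) + cos(x) - e^(-x) = x^3/6 - x^2/2 + 3·x + 1 + O(x^4).
The coefficient of x^3 is 1/6.

Final answer: 1/6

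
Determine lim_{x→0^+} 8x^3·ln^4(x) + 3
The product is a 0·∞ indeterminate form at x → 0⁺.
Rewrite the product as 8·ln^4(x) / x^(-3) and apply L'Hôpital, or use the standard hierarchy x^(-3) ≫ |ln x|^4 as x → 0⁺.
The indeterminate product → 0, so the limit = 3.

Final answer: 3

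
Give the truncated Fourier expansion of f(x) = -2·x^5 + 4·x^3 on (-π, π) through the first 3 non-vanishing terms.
(-528 - 4·π^4 + 88·π^2)·sin(x) + (-14·π^2 + 21 + 2·π^4)·sin(2·x) + (-4·π^4/3 - 304/81 + 152·π^2/27)·sin(3·x)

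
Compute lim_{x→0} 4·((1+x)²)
Direct substitution at x = 0 gives 4.

Final answer: 4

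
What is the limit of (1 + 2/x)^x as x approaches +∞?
As x → +∞: this is the defining limit (1 + 2/x)^x → e^2.
Limit = e^(2).

Final answer: e^(2)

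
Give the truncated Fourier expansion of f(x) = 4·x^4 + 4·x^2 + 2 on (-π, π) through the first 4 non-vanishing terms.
(176 - 32·π^2)·cos(x) + (-8 + 8·π^2)·cos(2·x) + (16/27 - 32·π^2/9)·cos(3·x) + 2 + 4·π^2/3 + 4·π^4/5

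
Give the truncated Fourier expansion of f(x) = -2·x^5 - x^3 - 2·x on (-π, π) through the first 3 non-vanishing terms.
(-472 - 4·π^4 + 78·π^2)·sin(x) + (-9·π^2 + 31/2 + 2·π^4)·sin(2·x) + (-4·π^4/3 - 232/81 + 62·π^2/27)·sin(3·x)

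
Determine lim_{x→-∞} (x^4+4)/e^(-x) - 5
The quotient is an ∞/∞ indeterminate form as x → -∞.
Compare growth rates of the dominant terms (exponentials ≫ polynomials ≫ logarithms), or apply L'Hôpital's rule; the quotient → 0.
Adding the constant: 0 - 5 = -5. Limit = -5.

Final answer: -5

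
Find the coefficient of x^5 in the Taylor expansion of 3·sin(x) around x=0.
Expand to order 5: 3·sin(x) = x^5/40 - x^3/2 + 3·x + O(x^6).
The coefficient of x^5 is 1/40.

Final answer: 1/40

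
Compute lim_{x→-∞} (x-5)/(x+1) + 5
Evaluate the dominant behaviour as x → -∞; each term tends to a finite value or vanishes.
Limit = 6.

Final answer: 6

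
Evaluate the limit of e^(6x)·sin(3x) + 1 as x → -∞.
Evaluate the dominant behaviour as x → -∞; each term tends to a finite value or vanishes.
Limit = 1.

Final answer: 1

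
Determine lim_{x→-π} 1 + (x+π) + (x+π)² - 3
Direct substitution at x = -π gives -2.

Final answer: -2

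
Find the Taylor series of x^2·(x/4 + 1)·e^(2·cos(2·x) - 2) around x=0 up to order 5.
-x^5 - 4·x^4 + x^3/4 + x^2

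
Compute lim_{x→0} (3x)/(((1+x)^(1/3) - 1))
Both numerator and denominator → 0 as x → 0; this is a 0/0 indeterminate form.
Expand each to leading order near x = 0: numerator ~ 3·x, denominator ~ x/3.
The limit of the ratio is 9.

Final answer: 9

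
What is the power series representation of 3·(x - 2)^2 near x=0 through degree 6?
3·x^2 - 12·x + 12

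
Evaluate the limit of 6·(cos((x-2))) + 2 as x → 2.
Direct substitution at x = 2 gives 8.

Final answer: 8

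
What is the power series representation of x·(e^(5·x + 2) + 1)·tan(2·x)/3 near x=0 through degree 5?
55·x^5·e^(2)/3 + x^4·(8/9 + 83·e^(2)/9) + 10·x^3·e^(2)/3 + x^2·(2/3 + 2·e^(2)/3)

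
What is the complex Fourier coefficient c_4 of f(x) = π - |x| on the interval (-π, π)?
Compute the real Fourier coefficients first: a_4 = 0, b_4 = 0.
Then c_4 = (a_4 − i·b_4)/2 = 0.

Final answer: 0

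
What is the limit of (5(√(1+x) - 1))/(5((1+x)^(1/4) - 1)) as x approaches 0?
Both numerator and denominator → 0 as x → 0; this is a 0/0 indeterminate form.
Expand each to leading order near x = 0: numerator ~ 5·x/2, denominator ~ 5·x/4.
The limit of the ratio is 2.

Final answer: 2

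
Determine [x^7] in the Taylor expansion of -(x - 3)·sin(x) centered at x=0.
Expand to order 7: -(x - 3)·sin(x) = -x^7/1680 - x^6/120 + x^5/40 + x^4/6 - x^3/2 - x^2 + 3·x + O(x^8).
The coefficient of x^7 is -1/1680.

Final answer: -1/1680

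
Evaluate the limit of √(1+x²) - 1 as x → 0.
Direct substitution at x = 0 gives 0.

Final answer: 0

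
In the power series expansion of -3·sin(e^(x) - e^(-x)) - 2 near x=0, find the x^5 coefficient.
23/20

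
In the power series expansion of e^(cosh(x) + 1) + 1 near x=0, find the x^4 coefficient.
Expand to order 4: e^(cosh(x) + 1) + 1 = x^4·e^(2)/6 + x^2·e^(2)/2 + 1 + e^(2) + O(x^5).
The coefficient of x^4 is e^(2)/6.

Final answer: e^(2)/6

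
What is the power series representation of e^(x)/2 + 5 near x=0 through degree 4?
x^4/48 + x^3/12 + x^2/4 + x/2 + 11/2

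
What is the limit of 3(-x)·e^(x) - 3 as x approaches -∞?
The product is a 0·∞ indeterminate form at x → -∞.
Rewrite the product as 3(-x) / e^(-x) (an ∞/∞ form) and apply L'Hôpital, or use the standard hierarchy e^(|x|) ≫ |(-x)| as x → -∞.
The indeterminate product → 0, so the limit = -3.

Final answer: -3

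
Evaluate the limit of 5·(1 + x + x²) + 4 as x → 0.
Direct substitution at x = 0 gives 9.

Final answer: 9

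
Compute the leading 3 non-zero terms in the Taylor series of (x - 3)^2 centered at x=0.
x^2 - 6·x + 9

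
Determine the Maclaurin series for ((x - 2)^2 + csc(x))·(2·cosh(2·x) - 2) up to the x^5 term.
-437·x^5/90 + 28·x^4/3 - 14·x^3 + 16·x^2 + 4·x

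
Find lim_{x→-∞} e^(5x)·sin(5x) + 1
Evaluate the dominant behaviour as x → -∞; each term tends to a finite value or vanishes.
Limit = 1.

Final answer: 1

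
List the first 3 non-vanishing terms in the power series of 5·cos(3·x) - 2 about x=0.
135·x^4/8 - 45·x^2/2 + 3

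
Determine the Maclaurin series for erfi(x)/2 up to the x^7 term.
x^7/(42·√(π)) + x^5/(10·√(π)) + x^3/(3·√(π)) + x/√(π)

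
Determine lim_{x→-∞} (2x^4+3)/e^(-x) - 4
The quotient is an ∞/∞ indeterminate form as x → -∞.
Compare growth rates of the dominant terms (exponentials ≫ polynomials ≫ logarithms), or apply L'Hôpital's rule; the quotient → 0.
Adding the constant: 0 - 4 = -4. Limit = -4.

Final answer: -4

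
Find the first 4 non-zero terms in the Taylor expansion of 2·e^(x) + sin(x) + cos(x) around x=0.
x^3/6 + x^2/2 + 3·x + 3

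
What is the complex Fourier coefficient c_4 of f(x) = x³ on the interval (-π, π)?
Compute the real Fourier coefficients first: a_4 = 0, b_4 = 3/16 - π^2/2.
Then c_4 = (a_4 − i·b_4)/2 = -3·i/32 + i·π^2/4.

Final answer: -3·i/32 + i·π^2/4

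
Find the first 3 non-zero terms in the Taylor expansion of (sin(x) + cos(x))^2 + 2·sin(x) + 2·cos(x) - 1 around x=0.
-x^2 + 4·x + 2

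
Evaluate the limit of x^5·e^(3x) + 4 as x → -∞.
The product is a 0·∞ indeterminate form at x → -∞.
Rewrite the product as x^5 / e^(-3x) (an ∞/∞ form) and apply L'Hôpital, or use the standard hierarchy e^(3|x|) ≫ |x^5| as x → -∞.
The indeterminate product → 0, so the limit = 4.

Final answer: 4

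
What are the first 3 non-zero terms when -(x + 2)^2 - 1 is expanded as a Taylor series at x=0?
-x^2 - 4·x - 5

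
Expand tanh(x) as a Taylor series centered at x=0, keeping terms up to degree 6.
2·x^5/15 - x^3/3 + x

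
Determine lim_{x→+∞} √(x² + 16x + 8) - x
This is an ∞ − ∞ indeterminate form.
Multiply and divide by the conjugate √(x²+16x + 8) + x; the x² terms cancel, leaving (16x + 8)/(√(x²+16x + 8)+x) → 16/2 = 8.
Limit = 8.

Final answer: 8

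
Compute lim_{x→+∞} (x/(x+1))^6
As x → +∞: x/(x+1) = 1/(1 + 1/x) → 1, and the 6th power of a limit-1 base also → 1.
Limit = 1.

Final answer: 1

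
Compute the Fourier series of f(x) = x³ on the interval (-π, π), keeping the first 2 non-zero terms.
(-12 + 2·π^2)·sin(x) + (3/2 - π^2)·sin(2·x)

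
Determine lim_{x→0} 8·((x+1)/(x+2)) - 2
Direct substitution at x = 0 gives 2.

Final answer: 2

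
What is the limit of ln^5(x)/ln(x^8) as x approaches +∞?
This is an ∞/∞ indeterminate form as x → +∞.
Write ln(x^8) = 8·ln(x), reducing the quotient to ln^4(x)/8 → ∞.
Limit = ∞.

Final answer: ∞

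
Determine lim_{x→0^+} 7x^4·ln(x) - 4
The product is a 0·∞ indeterminate form at x → 0⁺.
Rewrite the product as 7·ln(x) / x^(-4) and apply L'Hôpital, or use the standard hierarchy x^(-4) ≫ |ln x| as x → 0⁺.
The indeterminate product → 0, so the limit = -4.

Final answer: -4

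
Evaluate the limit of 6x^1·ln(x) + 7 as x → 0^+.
The product is a 0·∞ indeterminate form at x → 0⁺.
Rewrite the product as 6·ln(x) / x^(-1) and apply L'Hôpital, or use the standard hierarchy x^(-1) ≫ |ln x| as x → 0⁺.
The indeterminate product → 0, so the limit = 7.

Final answer: 7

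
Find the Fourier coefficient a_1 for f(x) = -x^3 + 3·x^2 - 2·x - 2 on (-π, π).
a_1 = (1/π) ∫_{-π}^{π} f(x)·cos(1x) dx.
Evaluate the integral (use parity and integration by parts as needed): a_1 = -12.

Final answer: -12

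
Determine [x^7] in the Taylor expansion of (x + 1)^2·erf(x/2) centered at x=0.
Expand to order 7: (x + 1)^2·erf(x/2) = 79·x^7/(13440·√(π)) + x^6/(80·√(π)) - 37·x^5/(480·√(π)) - x^4/(6·√(π)) + 11·x^3/(12·√(π)) + 2·x^2/√(π) + x/√(π) + O(x^8).
The coefficient of x^7 is 79/(13440·√(π)).

Final answer: 79/(13440·√(π))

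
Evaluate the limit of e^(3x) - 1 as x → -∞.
Evaluate the dominant behaviour as x → -∞; each term tends to a finite value or vanishes.
Limit = -1.

Final answer: -1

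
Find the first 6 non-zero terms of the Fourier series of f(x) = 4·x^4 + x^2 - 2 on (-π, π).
(188 - 32·π^2)·cos(x) + (-11 + 8·π^2)·cos(2·x) + (52/27 - 32·π^2/9)·cos(3·x) + (-1/2 + 2·π^2)·cos(4·x) + (92/625 - 32·π^2/25)·cos(5·x) - 2 + π^2/3 + 4·π^4/5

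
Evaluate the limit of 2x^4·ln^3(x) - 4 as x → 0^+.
The product is a 0·∞ indeterminate form at x → 0⁺.
Rewrite the product as 2·ln^3(x) / x^(-4) and apply L'Hôpital, or use the standard hierarchy x^(-4) ≫ |ln x|^3 as x → 0⁺.
The indeterminate product → 0, so the limit = -4.

Final answer: -4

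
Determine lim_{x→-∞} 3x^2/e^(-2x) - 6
The quotient is an ∞/∞ indeterminate form as x → -∞.
Compare growth rates of the dominant terms (exponentials ≫ polynomials ≫ logarithms), or apply L'Hôpital's rule; the quotient → 0.
Adding the constant: 0 - 6 = -6. Limit = -6.

Final answer: -6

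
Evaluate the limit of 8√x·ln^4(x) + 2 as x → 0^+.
The product is a 0·∞ indeterminate form at x → 0⁺.
Rewrite the product as 8·ln^4(x) / x^(-1/2) and apply L'Hôpital, or use the standard hierarchy x^(-1/2) ≫ |ln x|^4 as x → 0⁺.
The indeterminate product → 0, so the limit = 2.

Final answer: 2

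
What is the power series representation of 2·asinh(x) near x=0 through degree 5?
3·x^5/20 - x^3/3 + 2·x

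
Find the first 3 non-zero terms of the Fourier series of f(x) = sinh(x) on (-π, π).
sin(x)·sinh(π)/π - 4·sin(2·x)·sinh(π)/(5·π) + 3·sin(3·x)·sinh(π)/(5·π)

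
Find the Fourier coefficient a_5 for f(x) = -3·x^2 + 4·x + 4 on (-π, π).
a_5 = (1/π) ∫_{-π}^{π} f(x)·cos(5x) dx.
Evaluate the integral (use parity and integration by parts as needed): a_5 = 12/25.

Final answer: 12/25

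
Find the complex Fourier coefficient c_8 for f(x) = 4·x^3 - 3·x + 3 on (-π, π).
Compute the real Fourier coefficients first: a_8 = 0, b_8 = 27/32 - π^2.
Then c_8 = (a_8 − i·b_8)/2 = -27·i/64 + i·π^2/2.

Final answer: -27·i/64 + i·π^2/2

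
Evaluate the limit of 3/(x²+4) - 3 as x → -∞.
Evaluate the dominant behaviour as x → -∞; each term tends to a finite value or vanishes.
Limit = -3.

Final answer: -3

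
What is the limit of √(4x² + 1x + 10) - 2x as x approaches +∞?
As x → +∞: multiply by the conjugate to get (1x+10)/(√(4x²+1x+10)+2x); the denominator ~ 4x, so the limit is 1/4.
Limit = 1/4.

Final answer: 1/4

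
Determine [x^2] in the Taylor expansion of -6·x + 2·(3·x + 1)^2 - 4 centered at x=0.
Expand to order 2: -6·x + 2·(3·x + 1)^2 - 4 = 18·x^2 + 6·x - 2 + O(x^3).
The coefficient of x^2 is 18.

Final answer: 18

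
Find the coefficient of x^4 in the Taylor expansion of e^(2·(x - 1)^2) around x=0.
86·e^(2)/3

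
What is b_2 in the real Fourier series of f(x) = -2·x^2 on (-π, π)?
b_2 = (1/π) ∫_{-π}^{π} f(x)·sin(2x) dx.
Evaluate the integral (use parity and integration by parts as needed): b_2 = 0.

Final answer: 0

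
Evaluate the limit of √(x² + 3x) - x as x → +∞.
This is an ∞ − ∞ indeterminate form.
Multiply and divide by the conjugate √(x²+3x) + x; the x² terms cancel, leaving (3x)/(√(x²+3x)+x) → 3/2.
Limit = 3/2.

Final answer: 3/2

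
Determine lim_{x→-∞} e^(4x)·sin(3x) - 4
Evaluate the dominant behaviour as x → -∞; each term tends to a finite value or vanishes.
Limit = -4.

Final answer: -4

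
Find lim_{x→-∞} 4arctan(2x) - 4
Evaluate the dominant behaviour as x → -∞; each term tends to a finite value or vanishes.
Limit = -2·π - 4.

Final answer: -2·π - 4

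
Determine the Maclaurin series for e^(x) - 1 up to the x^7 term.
x^7/5040 + x^6/720 + x^5/120 + x^4/24 + x^3/6 + x^2/2 + x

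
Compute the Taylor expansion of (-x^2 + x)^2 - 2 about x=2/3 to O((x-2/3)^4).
-158/81 - 4·(x - 2/3)/27 - (x - 2/3)^2/3 + 2·(x - 2/3)^3/3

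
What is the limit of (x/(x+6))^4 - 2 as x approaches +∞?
As x → +∞: x/(x+6) = 1/(1 + 6/x) → 1, and the 4th power of a limit-1 base also → 1; with the additive constant, 1 - 2 = -1.
Limit = -1.

Final answer: -1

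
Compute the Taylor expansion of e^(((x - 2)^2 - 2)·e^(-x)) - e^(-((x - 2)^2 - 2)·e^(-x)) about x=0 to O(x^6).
x^5·(-9533·e^(2)/20 + 207·e^(-2)/20) + x^4·(69·e^(-2)/4 + 805·e^(2)/4) + x^3·(-226·e^(2)/3 - 10·e^(-2)/3) + x^2·(-12·e^(-2) + 24·e^(2)) + x·(-6·e^(2) - 6·e^(-2)) - e^(-2) + e^(2)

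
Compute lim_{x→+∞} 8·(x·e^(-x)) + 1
Evaluate the dominant behaviour as x → +∞; each term tends to a finite value or vanishes.
Limit = 1.

Final answer: 1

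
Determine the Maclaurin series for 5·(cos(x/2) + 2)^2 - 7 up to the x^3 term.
38 - 15·x^2/4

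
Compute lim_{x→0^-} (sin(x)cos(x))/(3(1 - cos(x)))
Both numerator and denominator → 0 as x → 0^-; this is a 0/0 indeterminate form.
Expand each to leading order near x = 0: numerator ~ x, denominator ~ 3·x^2/2.
The limit of the ratio is -∞.

Final answer: -∞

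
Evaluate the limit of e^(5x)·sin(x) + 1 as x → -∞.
Evaluate the dominant behaviour as x → -∞; each term tends to a finite value or vanishes.
Limit = 1.

Final answer: 1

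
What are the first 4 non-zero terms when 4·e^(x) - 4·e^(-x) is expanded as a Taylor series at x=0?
x^7/630 + x^5/15 + 4·x^3/3 + 8·x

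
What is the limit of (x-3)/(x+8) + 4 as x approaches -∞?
Evaluate the dominant behaviour as x → -∞; each term tends to a finite value or vanishes.
Limit = 5.

Final answer: 5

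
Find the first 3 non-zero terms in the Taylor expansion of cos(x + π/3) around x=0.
-x^2/4 - √(3)·x/2 + 1/2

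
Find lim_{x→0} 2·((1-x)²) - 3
Direct substitution at x = 0 gives -1.

Final answer: -1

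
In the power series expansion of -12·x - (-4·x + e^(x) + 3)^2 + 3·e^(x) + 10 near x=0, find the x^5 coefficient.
Expand to order 5: -12·x - (-4·x + e^(x) + 3)^2 + 3·e^(x) + 10 = x^5/24 + 13·x^4/24 + 13·x^3/6 - 23·x^2/2 + 15·x - 3 + O(x^6).
The coefficient of x^5 is 1/24.

Final answer: 1/24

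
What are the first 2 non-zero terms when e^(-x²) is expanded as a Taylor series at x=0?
1 - x^2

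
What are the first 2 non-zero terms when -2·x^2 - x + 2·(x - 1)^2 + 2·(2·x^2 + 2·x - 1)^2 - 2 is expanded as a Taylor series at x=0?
2 - 13·x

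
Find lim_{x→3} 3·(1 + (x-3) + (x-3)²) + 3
Direct substitution at x = 3 gives 6.

Final answer: 6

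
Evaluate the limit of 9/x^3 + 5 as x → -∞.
Evaluate the dominant behaviour as x → -∞; each term tends to a finite value or vanishes.
Limit = 5.

Final answer: 5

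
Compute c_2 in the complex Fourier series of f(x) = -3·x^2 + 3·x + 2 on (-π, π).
Compute the real Fourier coefficients first: a_2 = -3, b_2 = -3.
Then c_2 = (a_2 − i·b_2)/2 = -3/2 + 3·i/2.

Final answer: -3/2 + 3·i/2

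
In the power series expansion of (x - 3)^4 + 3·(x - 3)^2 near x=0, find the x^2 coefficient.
Expand to order 2: (x - 3)^4 + 3·(x - 3)^2 = 57·x^2 - 126·x + 108 + O(x^3).
The coefficient of x^2 is 57.

Final answer: 57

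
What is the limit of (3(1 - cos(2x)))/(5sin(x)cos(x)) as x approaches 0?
Both numerator and denominator → 0 as x → 0; this is a 0/0 indeterminate form.
Expand each to leading order near x = 0: numerator ~ 6·x^2, denominator ~ 5·x.
The limit of the ratio is 0.

Final answer: 0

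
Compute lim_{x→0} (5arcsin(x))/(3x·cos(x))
Both numerator and denominator → 0 as x → 0; this is a 0/0 indeterminate form.
Expand each to leading order near x = 0: numerator ~ 5·x, denominator ~ 3·x.
The limit of the ratio is 5/3.

Final answer: 5/3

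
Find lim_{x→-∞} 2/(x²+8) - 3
Evaluate the dominant behaviour as x → -∞; each term tends to a finite value or vanishes.
Limit = -3.

Final answer: -3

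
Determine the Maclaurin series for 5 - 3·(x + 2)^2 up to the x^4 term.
-3·x^2 - 12·x - 7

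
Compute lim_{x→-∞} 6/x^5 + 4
Evaluate the dominant behaviour as x → -∞; each term tends to a finite value or vanishes.
Limit = 4.

Final answer: 4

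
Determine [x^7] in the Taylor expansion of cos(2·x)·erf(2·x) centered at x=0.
Expand to order 7: cos(2·x)·erf(2·x) = -7184·x^7/(315·√(π)) + 296·x^5/(15·√(π)) - 40·x^3/(3·√(π)) + 4·x/√(π) + O(x^8).
The coefficient of x^7 is -7184/(315·√(π)).

Final answer: -7184/(315·√(π))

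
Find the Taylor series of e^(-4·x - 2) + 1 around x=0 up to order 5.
-128·x^5·e^(-2)/15 + 32·x^4·e^(-2)/3 - 32·x^3·e^(-2)/3 + 8·x^2·e^(-2) - 4·x·e^(-2) + e^(-2) + 1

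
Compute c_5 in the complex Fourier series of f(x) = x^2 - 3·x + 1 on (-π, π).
Compute the real Fourier coefficients first: a_5 = -4/25, b_5 = -6/5.
Then c_5 = (a_5 − i·b_5)/2 = -2/25 + 3·i/5.

Final answer: -2/25 + 3·i/5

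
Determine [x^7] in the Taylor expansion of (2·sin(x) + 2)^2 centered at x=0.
Expand to order 7: (2·sin(x) + 2)^2 = -x^7/630 + 8·x^6/45 + x^5/15 - 4·x^4/3 - 4·x^3/3 + 4·x^2 + 8·x + 4 + O(x^8).
The coefficient of x^7 is -1/630.

Final answer: -1/630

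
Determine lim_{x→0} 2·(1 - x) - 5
Direct substitution at x = 0 gives -3.

Final answer: -3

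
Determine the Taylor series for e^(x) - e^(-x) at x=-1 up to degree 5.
(1 - e^(2))·e^(-1) + (1 + e^(2))·e^(-1)·(x + 1) + (1 - e^(2))·e^(-1)·(x + 1)^2/2 + (1 + e^(2))·e^(-1)·(x + 1)^3/6 + (1 - e^(2))·e^(-1)·(x + 1)^4/24 + (1 + e^(2))·e^(-1)·(x + 1)^5/120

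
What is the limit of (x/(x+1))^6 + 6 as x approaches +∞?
As x → +∞: x/(x+1) = 1/(1 + 1/x) → 1, and the 6th power of a limit-1 base also → 1; with the additive constant, 1 + 6 = 7.
Limit = 7.

Final answer: 7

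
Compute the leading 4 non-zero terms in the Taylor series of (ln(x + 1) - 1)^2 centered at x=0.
-5·x^3/3 + 2·x^2 - 2·x + 1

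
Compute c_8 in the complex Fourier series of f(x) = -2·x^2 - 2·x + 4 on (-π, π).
Compute the real Fourier coefficients first: a_8 = -1/8, b_8 = 1/2.
Then c_8 = (a_8 − i·b_8)/2 = -1/16 - i/4.

Final answer: -1/16 - i/4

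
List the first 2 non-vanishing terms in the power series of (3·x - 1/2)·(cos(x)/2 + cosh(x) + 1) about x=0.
15·x/2 - 5/4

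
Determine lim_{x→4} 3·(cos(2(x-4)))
Direct substitution at x = 4 gives 3.

Final answer: 3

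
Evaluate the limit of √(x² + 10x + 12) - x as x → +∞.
This is an ∞ − ∞ indeterminate form.
Multiply and divide by the conjugate √(x²+10x + 12) + x; the x² terms cancel, leaving (10x + 12)/(√(x²+10x + 12)+x) → 10/2 = 5.
Limit = 5.

Final answer: 5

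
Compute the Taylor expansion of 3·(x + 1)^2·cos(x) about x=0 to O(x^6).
x^5/4 - 11·x^4/8 - 3·x^3 + 3·x^2/2 + 6·x + 3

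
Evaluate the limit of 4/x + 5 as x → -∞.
Evaluate the dominant behaviour as x → -∞; each term tends to a finite value or vanishes.
Limit = 5.

Final answer: 5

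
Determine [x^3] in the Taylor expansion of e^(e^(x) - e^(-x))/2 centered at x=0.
Expand to order 3: e^(e^(x) - e^(-x))/2 = 5·x^3/6 + x^2 + x + 1/2 + O(x^4).
The coefficient of x^3 is 5/6.

Final answer: 5/6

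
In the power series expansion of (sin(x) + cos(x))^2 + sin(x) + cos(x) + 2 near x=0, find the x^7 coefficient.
Expand to order 7: (sin(x) + cos(x))^2 + sin(x) + cos(x) + 2 = -43·x^7/1680 - x^6/720 + 11·x^5/40 + x^4/24 - 3·x^3/2 - x^2/2 + 3·x + 4 + O(x^8).
The coefficient of x^7 is -43/1680.

Final answer: -43/1680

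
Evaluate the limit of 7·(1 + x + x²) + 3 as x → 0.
Direct substitution at x = 0 gives 10.

Final answer: 10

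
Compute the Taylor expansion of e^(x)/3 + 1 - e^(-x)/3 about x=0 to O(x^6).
x^5/180 + x^3/9 + 2·x/3 + 1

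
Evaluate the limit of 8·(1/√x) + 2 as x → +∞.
Evaluate the dominant behaviour as x → +∞; each term tends to a finite value or vanishes.
Limit = 2.

Final answer: 2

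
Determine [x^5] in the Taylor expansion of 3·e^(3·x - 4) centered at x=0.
Expand to order 5: 3·e^(3·x - 4) = 243·x^5·e^(-4)/40 + 81·x^4·e^(-4)/8 + 27·x^3·e^(-4)/2 + 27·x^2·e^(-4)/2 + 9·x·e^(-4) + 3·e^(-4) + O(x^6).
The coefficient of x^5 is 243·e^(-4)/40.

Final answer: 243·e^(-4)/40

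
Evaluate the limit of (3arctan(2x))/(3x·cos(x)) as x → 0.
Both numerator and denominator → 0 as x → 0; this is a 0/0 indeterminate form.
Expand each to leading order near x = 0: numerator ~ 6·x, denominator ~ 3·x.
The limit of the ratio is 2.

Final answer: 2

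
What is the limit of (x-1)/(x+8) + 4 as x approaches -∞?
Evaluate the dominant behaviour as x → -∞; each term tends to a finite value or vanishes.
Limit = 5.

Final answer: 5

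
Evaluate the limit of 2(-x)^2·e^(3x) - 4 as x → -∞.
The product is a 0·∞ indeterminate form at x → -∞.
Rewrite the product as 2(-x)^2 / e^(-3x) (an ∞/∞ form) and apply L'Hôpital, or use the standard hierarchy e^(3|x|) ≫ |(-x)^2| as x → -∞.
The indeterminate product → 0, so the limit = -4.

Final answer: -4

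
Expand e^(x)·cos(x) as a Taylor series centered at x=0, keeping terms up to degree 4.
-x^4/6 - x^3/3 + x + 1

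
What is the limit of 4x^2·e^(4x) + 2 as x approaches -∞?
The product is a 0·∞ indeterminate form at x → -∞.
Rewrite the product as 4x^2 / e^(-4x) (an ∞/∞ form) and apply L'Hôpital, or use the standard hierarchy e^(4|x|) ≫ |x^2| as x → -∞.
The indeterminate product → 0, so the limit = 2.

Final answer: 2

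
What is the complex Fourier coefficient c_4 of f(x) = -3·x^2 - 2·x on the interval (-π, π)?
Compute the real Fourier coefficients first: a_4 = -3/4, b_4 = 1.
Then c_4 = (a_4 − i·b_4)/2 = -3/8 - i/2.

Final answer: -3/8 - i/2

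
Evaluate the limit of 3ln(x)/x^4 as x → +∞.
This is an ∞/∞ indeterminate form as x → +∞.
The polynomial denominator x^4 dominates the logarithmic numerator (any positive power of x ≫ ln(x) as x → ∞), so the quotient → 0.
Limit = 0.

Final answer: 0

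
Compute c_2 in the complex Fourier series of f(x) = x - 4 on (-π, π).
Compute the real Fourier coefficients first: a_2 = 0, b_2 = -1.
Then c_2 = (a_2 − i·b_2)/2 = i/2.

Final answer: i/2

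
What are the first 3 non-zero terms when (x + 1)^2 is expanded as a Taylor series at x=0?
x^2 + 2·x + 1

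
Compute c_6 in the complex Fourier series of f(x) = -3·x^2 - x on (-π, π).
Compute the real Fourier coefficients first: a_6 = -1/3, b_6 = 1/3.
Then c_6 = (a_6 − i·b_6)/2 = -1/6 - i/6.

Final answer: -1/6 - i/6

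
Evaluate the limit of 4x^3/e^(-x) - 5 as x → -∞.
The quotient is an ∞/∞ indeterminate form as x → -∞.
Compare growth rates of the dominant terms (exponentials ≫ polynomials ≫ logarithms), or apply L'Hôpital's rule; the quotient → 0.
Adding the constant: 0 - 5 = -5. Limit = -5.

Final answer: -5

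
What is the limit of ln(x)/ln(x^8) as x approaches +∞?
This is an ∞/∞ indeterminate form as x → +∞.
Write ln(x^8) = 8·ln(x), reducing the quotient to 1/8.
Limit = 1/8.

Final answer: 1/8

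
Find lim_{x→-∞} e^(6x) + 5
Evaluate the dominant behaviour as x → -∞; each term tends to a finite value or vanishes.
Limit = 5.

Final answer: 5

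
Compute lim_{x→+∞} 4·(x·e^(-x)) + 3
Evaluate the dominant behaviour as x → +∞; each term tends to a finite value or vanishes.
Limit = 3.

Final answer: 3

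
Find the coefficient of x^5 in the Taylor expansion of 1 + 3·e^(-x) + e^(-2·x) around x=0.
Expand to order 5: 1 + 3·e^(-x) + e^(-2·x) = -7·x^5/24 + 19·x^4/24 - 11·x^3/6 + 7·x^2/2 - 5·x + 5 + O(x^6).
The coefficient of x^5 is -7/24.

Final answer: -7/24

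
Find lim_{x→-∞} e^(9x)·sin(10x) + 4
Evaluate the dominant behaviour as x → -∞; each term tends to a finite value or vanishes.
Limit = 4.

Final answer: 4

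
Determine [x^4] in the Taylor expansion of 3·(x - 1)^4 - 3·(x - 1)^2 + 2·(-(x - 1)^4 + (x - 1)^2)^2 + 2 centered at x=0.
Expand to order 4: 3·(x - 1)^4 - 3·(x - 1)^2 + 2·(-(x - 1)^4 + (x - 1)^2)^2 + 2 = 85·x^4 - 52·x^3 + 23·x^2 - 6·x + 2 + O(x^5).
The coefficient of x^4 is 85.

Final answer: 85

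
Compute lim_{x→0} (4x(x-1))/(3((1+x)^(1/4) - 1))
Both numerator and denominator → 0 as x → 0; this is a 0/0 indeterminate form.
Expand each to leading order near x = 0: numerator ~ -4·x, denominator ~ 3·x/4.
The limit of the ratio is -16/3.

Final answer: -16/3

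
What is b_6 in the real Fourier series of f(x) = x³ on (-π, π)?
b_6 = (1/π) ∫_{-π}^{π} f(x)·sin(6x) dx.
Evaluate the integral (use parity and integration by parts as needed): b_6 = 1/18 - π^2/3.

Final answer: 1/18 - π^2/3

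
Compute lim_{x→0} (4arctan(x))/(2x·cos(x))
Both numerator and denominator → 0 as x → 0; this is a 0/0 indeterminate form.
Expand each to leading order near x = 0: numerator ~ 4·x, denominator ~ 2·x.
The limit of the ratio is 2.

Final answer: 2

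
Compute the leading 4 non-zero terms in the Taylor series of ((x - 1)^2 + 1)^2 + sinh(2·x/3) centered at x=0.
-320·x^3/81 + 8·x^2 - 22·x/3 + 4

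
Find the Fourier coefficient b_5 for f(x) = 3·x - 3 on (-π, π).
b_5 = (1/π) ∫_{-π}^{π} f(x)·sin(5x) dx.
Evaluate the integral (use parity and integration by parts as needed): b_5 = 6/5.

Final answer: 6/5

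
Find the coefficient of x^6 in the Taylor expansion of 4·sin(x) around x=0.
Expand to order 6: 4·sin(x) = x^5/30 - 2·x^3/3 + 4·x + O(x^7).
The coefficient of x^6 is 0.

Final answer: 0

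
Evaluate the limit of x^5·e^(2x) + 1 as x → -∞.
The product is a 0·∞ indeterminate form at x → -∞.
Rewrite the product as x^5 / e^(-2x) (an ∞/∞ form) and apply L'Hôpital, or use the standard hierarchy e^(2|x|) ≫ |x^5| as x → -∞.
The indeterminate product → 0, so the limit = 1.

Final answer: 1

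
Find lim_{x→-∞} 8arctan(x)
Evaluate the dominant behaviour as x → -∞; each term tends to a finite value or vanishes.
Limit = -4·π.

Final answer: -4·π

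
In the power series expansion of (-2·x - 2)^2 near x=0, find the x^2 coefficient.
Expand to order 2: (-2·x - 2)^2 = 4·x^2 + 8·x + 4 + O(x^3).
The coefficient of x^2 is 4.

Final answer: 4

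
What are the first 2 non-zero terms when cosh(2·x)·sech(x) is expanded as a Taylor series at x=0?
3·x^2/2 + 1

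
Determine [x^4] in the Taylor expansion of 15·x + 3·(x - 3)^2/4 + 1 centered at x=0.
Expand to order 4: 15·x + 3·(x - 3)^2/4 + 1 = 3·x^2/4 + 21·x/2 + 31/4 + O(x^5).
The coefficient of x^4 is 0.

Final answer: 0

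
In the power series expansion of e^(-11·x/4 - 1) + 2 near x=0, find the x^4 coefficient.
Expand to order 4: e^(-11·x/4 - 1) + 2 = 14641·x^4·e^(-1)/6144 - 1331·x^3·e^(-1)/384 + 121·x^2·e^(-1)/32 - 11·x·e^(-1)/4 + e^(-1) + 2 + O(x^5).
The coefficient of x^4 is 14641·e^(-1)/6144.

Final answer: 14641·e^(-1)/6144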